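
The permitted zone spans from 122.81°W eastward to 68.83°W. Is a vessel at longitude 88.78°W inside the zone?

Band width going east from -122.81° to -68.83°: ((-68.83 − -122.81) mod 360) = 53.98°.
Offset of -88.78° east of the west edge: ((-88.78 − -122.81) mod 360) = 34.03°.
34.03° ≤ 53.98° ⇒ inside.

Yes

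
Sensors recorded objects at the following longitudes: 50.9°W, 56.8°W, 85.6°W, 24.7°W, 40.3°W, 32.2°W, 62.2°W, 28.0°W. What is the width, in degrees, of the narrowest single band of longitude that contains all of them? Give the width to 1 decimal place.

Sort the longitudes: -85.6°, -62.2°, -56.8°, -50.9°, -40.3°, -32.2°, -28.0°, -24.7°.
Eastward gaps between consecutive values (wrapping around): 23.4°, 5.4°, 5.9°, 10.6°, 8.1°, 4.2°, 3.3°, 299.1°.
Largest gap = 299.1° ⇒ minimal covering band is its complement: 360° − 299.1° = 60.9°.
Band runs from -85.6° eastward to -24.7°.

60.9°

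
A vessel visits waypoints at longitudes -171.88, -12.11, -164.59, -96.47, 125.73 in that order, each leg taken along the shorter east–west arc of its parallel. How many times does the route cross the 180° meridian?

1

Leg 1: -171.88° → -12.11°, shortest Δλ = 159.77° (east) — does not cross 180°.
Leg 2: -12.11° → -164.59°, shortest Δλ = -152.48° (west) — does not cross 180°.
Leg 3: -164.59° → -96.47°, shortest Δλ = 68.12° (east) — does not cross 180°.
Leg 4: -96.47° → +125.73°, shortest Δλ = -137.8° (west) — crosses 180°.
Total crossings: 1.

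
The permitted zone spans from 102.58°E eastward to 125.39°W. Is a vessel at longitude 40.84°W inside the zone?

Band width going east from +102.58° to -125.39°: ((-125.39 − 102.58) mod 360) = 132.03°.
Offset of -40.84° east of the west edge: ((-40.84 − 102.58) mod 360) = 216.58°.
216.58° > 132.03° ⇒ outside.

No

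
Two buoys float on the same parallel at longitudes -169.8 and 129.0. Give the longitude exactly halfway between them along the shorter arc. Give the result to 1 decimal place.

+159.6°

Signed shortest Δλ from -169.8° to +129.0° is -61.2°.
Midpoint longitude = -169.8° + (-61.2°)/2 = -169.8° − 30.6° = -200.4°.
Normalise into (−180°, 180°]: +159.6°.
(The naïve average (-169.8 + +129.0)/2 = -20.4° is on the wrong side of the globe.)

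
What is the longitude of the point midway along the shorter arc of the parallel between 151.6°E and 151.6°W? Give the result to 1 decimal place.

180.0°E

Signed shortest Δλ from +151.6° to -151.6° is +56.8°.
Midpoint longitude = +151.6° + (+56.8°)/2 = +151.6° + 28.4° = +180.0°.
(The naïve average (+151.6 + -151.6)/2 = 0.0° is on the wrong side of the globe.)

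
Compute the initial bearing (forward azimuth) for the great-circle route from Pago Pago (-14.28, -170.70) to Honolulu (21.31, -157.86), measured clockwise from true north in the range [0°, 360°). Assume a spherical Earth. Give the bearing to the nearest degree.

Δλ = -157.86 − -170.70 = 12.84°.
θ = atan2( sin Δλ · cos φ₂ , cos φ₁ · sin φ₂ − sin φ₁ · cos φ₂ · cos Δλ )
  = atan2(0.20703, 0.57623) = 19.763° → normalised to [0°, 360°): 19.763°.

20°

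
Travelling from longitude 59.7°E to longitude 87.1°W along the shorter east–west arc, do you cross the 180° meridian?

Signed shortest Δλ = ((-87.1 − 59.7 + 180) mod 360) − 180 = -146.8°.
Going west by 146.8° from +59.7° reaches -87.1° without touching 180°.

No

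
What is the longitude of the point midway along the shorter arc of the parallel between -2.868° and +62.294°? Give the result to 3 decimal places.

Signed shortest Δλ from -2.868° to +62.294° is +65.162°.
Midpoint longitude = -2.868° + (+65.162°)/2 = -2.868° + 32.581° = +29.713°.

+29.713°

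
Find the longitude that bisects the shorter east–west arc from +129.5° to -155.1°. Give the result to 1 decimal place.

+167.2°

Signed shortest Δλ from +129.5° to -155.1° is +75.4°.
Midpoint longitude = +129.5° + (+75.4°)/2 = +129.5° + 37.7° = +167.2°.
(The naïve average (+129.5 + -155.1)/2 = -12.8° is on the wrong side of the globe.)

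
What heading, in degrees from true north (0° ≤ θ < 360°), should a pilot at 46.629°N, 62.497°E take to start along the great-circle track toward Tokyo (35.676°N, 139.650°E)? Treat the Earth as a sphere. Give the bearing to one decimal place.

Δλ = 139.650 − 62.497 = 77.153°.
θ = atan2( sin Δλ · cos φ₂ , cos φ₁ · sin φ₂ − sin φ₁ · cos φ₂ · cos Δλ )
  = atan2(0.79199, 0.26920) = 71.227° → normalised to [0°, 360°): 71.227°.

71.2°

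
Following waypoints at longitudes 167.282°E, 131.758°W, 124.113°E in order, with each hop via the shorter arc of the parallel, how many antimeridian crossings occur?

2

Leg 1: +167.282° → -131.758°, shortest Δλ = 60.96° (east) — crosses 180°.
Leg 2: -131.758° → +124.113°, shortest Δλ = -104.129° (west) — crosses 180°.
Total crossings: 2.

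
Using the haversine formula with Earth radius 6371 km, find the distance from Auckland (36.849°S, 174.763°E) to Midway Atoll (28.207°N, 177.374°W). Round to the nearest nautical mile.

Δλ = -177.374 − 174.763 = -352.137°; wrapped into (−180°, 180°]: 7.863°.
Δφ = 28.207 − -36.849 = 65.056°.
a = sin²(Δφ/2) + cos φ₁ · cos φ₂ · sin²(Δλ/2) = 0.292449.
c = 2·atan2(√a, √(1−a)) = 1.14274 rad → d = 6371·c ≈ 7280.41 km ≈ 3931.10 nmi.

3931 nmi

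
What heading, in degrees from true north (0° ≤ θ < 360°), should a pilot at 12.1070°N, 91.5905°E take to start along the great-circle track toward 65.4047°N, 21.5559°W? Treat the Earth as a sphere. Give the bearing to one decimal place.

337.5°

Δλ = -21.5559 − 91.5905 = -113.1464°.
θ = atan2( sin Δλ · cos φ₂ , cos φ₁ · sin φ₂ − sin φ₁ · cos φ₂ · cos Δλ )
  = atan2(-0.38270, 0.92336) = -22.512° → normalised to [0°, 360°): 337.488°.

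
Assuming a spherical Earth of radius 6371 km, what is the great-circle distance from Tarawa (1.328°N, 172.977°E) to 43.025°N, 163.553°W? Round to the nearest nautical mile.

2802 nmi

Δλ = -163.553 − 172.977 = -336.530°; wrapped into (−180°, 180°]: 23.470°.
Δφ = 43.025 − 1.328 = 41.697°.
a = sin²(Δφ/2) + cos φ₁ · cos φ₂ · sin²(Δλ/2) = 0.156896.
c = 2·atan2(√a, √(1−a)) = 0.81453 rad → d = 6371·c ≈ 5189.39 km ≈ 2802.05 nmi.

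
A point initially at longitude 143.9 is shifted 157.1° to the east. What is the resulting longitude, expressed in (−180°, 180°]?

-59.0°

Start at +143.9°; shift +157.1° → +301.0°.
+301.0° lies outside (−180°, 180°]; subtract 360° → -59.0°.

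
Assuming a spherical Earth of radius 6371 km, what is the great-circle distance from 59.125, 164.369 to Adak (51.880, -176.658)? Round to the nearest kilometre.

Δλ = -176.658 − 164.369 = -341.027°; wrapped into (−180°, 180°]: 18.973°.
Δφ = 51.880 − 59.125 = -7.245°.
a = sin²(Δφ/2) + cos φ₁ · cos φ₂ · sin²(Δλ/2) = 0.012597.
c = 2·atan2(√a, √(1−a)) = 0.22495 rad → d = 6371·c ≈ 1433.14 km.

1433 km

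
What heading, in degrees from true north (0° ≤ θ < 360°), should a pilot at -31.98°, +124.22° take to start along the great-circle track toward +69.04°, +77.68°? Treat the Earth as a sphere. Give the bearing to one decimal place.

344.3°

Δλ = 77.68 − 124.22 = -46.54°.
θ = atan2( sin Δλ · cos φ₂ , cos φ₁ · sin φ₂ − sin φ₁ · cos φ₂ · cos Δλ )
  = atan2(-0.25965, 0.92242) = -15.721° → normalised to [0°, 360°): 344.279°.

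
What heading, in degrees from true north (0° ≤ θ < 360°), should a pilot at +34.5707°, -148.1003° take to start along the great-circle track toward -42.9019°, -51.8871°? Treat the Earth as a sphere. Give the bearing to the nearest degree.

125°

Δλ = -51.8871 − -148.1003 = 96.2132°.
θ = atan2( sin Δλ · cos φ₂ , cos φ₁ · sin φ₂ − sin φ₁ · cos φ₂ · cos Δλ )
  = atan2(0.72822, -0.51556) = 125.297° → normalised to [0°, 360°): 125.297°.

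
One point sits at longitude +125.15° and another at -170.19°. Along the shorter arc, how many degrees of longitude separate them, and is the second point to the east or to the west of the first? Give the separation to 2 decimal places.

Raw difference: -170.19 − 125.15 = -295.34°.
Normalise into (−180°, 180°]: -295.34° + 360° = 64.66°.
Positive ⇒ the second point lies to the east; separation 64.66°.

64.66° east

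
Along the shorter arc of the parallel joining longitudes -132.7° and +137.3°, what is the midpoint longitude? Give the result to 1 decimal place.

Signed shortest Δλ from -132.7° to +137.3° is -90.0°.
Midpoint longitude = -132.7° + (-90.0°)/2 = -132.7° − 45.0° = -177.7°.
(The naïve average (-132.7 + +137.3)/2 = 2.3° is on the wrong side of the globe.)

-177.7°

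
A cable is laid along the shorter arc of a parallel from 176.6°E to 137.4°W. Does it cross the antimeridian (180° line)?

Yes

Naïve |-137.4 − 176.6| = 314.0° > 180°, so the shorter arc goes the other way round — across 180°.
Signed shortest Δλ = ((-137.4 − 176.6 + 180) mod 360) − 180 = 46.0°.
Going east by 46.0° from +176.6° passes through 180° before reaching -137.4°.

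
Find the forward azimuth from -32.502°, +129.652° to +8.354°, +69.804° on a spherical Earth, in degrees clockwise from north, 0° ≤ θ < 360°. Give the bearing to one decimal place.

294.5°

Δλ = 69.804 − 129.652 = -59.848°.
θ = atan2( sin Δλ · cos φ₂ , cos φ₁ · sin φ₂ − sin φ₁ · cos φ₂ · cos Δλ )
  = atan2(-0.85552, 0.38957) = -65.518° → normalised to [0°, 360°): 294.482°.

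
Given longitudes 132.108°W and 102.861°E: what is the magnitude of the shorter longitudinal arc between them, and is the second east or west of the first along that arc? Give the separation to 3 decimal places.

Raw difference: 102.861 − -132.108 = 234.969°.
Normalise into (−180°, 180°]: 234.969° − 360° = -125.031°.
Negative ⇒ the second point lies to the west; separation 125.031°.

125.031° west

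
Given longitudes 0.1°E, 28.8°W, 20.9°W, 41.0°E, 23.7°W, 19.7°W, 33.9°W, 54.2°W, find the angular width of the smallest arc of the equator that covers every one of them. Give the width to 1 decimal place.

95.2°

Sort the longitudes: -54.2°, -33.9°, -28.8°, -23.7°, -20.9°, -19.7°, +0.1°, +41.0°.
Eastward gaps between consecutive values (wrapping around): 20.3°, 5.1°, 5.1°, 2.8°, 1.2°, 19.8°, 40.9°, 264.8°.
Largest gap = 264.8° ⇒ minimal covering band is its complement: 360° − 264.8° = 95.2°.
Band runs from -54.2° eastward to +41.0°.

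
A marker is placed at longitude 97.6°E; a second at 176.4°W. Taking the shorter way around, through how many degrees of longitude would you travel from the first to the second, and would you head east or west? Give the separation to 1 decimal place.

Raw difference: -176.4 − 97.6 = -274.0°.
Normalise into (−180°, 180°]: -274.0° + 360° = 86.0°.
Positive ⇒ the second point lies to the east; separation 86.0°.

86.0° east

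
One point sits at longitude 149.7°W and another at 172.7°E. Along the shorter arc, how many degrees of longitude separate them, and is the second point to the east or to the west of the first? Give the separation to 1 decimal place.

37.6° west

Raw difference: 172.7 − -149.7 = 322.4°.
Normalise into (−180°, 180°]: 322.4° − 360° = -37.6°.
Negative ⇒ the second point lies to the west; separation 37.6°.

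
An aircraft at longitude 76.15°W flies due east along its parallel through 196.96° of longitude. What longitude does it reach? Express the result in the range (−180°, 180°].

120.81°E

Start at -76.15°; shift +196.96° → +120.81°.
+120.81° already lies in (−180°, 180°].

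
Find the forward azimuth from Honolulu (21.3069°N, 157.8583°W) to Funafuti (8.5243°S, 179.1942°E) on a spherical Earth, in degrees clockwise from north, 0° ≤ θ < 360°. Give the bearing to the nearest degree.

219°

Δλ = 179.1942 − -157.8583 = 337.0525°; wrapped into (−180°, 180°]: -22.9475°.
θ = atan2( sin Δλ · cos φ₂ , cos φ₁ · sin φ₂ − sin φ₁ · cos φ₂ · cos Δλ )
  = atan2(-0.38558, -0.46901) = -140.576° → normalised to [0°, 360°): 219.424°.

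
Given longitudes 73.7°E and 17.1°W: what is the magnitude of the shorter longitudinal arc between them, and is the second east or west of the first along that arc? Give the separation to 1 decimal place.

Raw difference: -17.1 − 73.7 = -90.8°.
Normalise into (−180°, 180°]: -90.8° stays -90.8°.
Negative ⇒ the second point lies to the west; separation 90.8°.

90.8° west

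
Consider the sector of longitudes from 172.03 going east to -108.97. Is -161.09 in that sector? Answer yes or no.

Yes

Band width going east from +172.03° to -108.97°: ((-108.97 − 172.03) mod 360) = 79.00°.
Offset of -161.09° east of the west edge: ((-161.09 − 172.03) mod 360) = 26.88°.
26.88° ≤ 79.00° ⇒ inside.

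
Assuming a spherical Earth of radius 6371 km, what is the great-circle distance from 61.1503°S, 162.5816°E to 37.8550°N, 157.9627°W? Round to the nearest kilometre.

Δλ = -157.9627 − 162.5816 = -320.5443°; wrapped into (−180°, 180°]: 39.4557°.
Δφ = 37.8550 − -61.1503 = 99.0053°.
a = sin²(Δφ/2) + cos φ₁ · cos φ₂ · sin²(Δλ/2) = 0.621672.
c = 2·atan2(√a, √(1−a)) = 1.81661 rad → d = 6371·c ≈ 11573.61 km.

11574 km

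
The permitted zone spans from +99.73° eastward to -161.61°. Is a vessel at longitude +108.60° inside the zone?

Yes

Band width going east from +99.73° to -161.61°: ((-161.61 − 99.73) mod 360) = 98.66°.
Offset of +108.60° east of the west edge: ((108.60 − 99.73) mod 360) = 8.87°.
8.87° ≤ 98.66° ⇒ inside.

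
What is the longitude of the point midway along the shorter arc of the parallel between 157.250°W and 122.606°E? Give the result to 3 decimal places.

162.678°E

Signed shortest Δλ from -157.250° to +122.606° is -80.144°.
Midpoint longitude = -157.250° + (-80.144°)/2 = -157.250° − 40.072° = -197.322°.
Normalise into (−180°, 180°]: +162.678°.
(The naïve average (-157.250 + +122.606)/2 = -17.322° is on the wrong side of the globe.)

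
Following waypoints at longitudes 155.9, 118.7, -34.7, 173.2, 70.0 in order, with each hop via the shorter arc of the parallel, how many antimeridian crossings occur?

Leg 1: +155.9° → +118.7°, shortest Δλ = -37.2° (west) — does not cross 180°.
Leg 2: +118.7° → -34.7°, shortest Δλ = -153.4° (west) — does not cross 180°.
Leg 3: -34.7° → +173.2°, shortest Δλ = -152.1° (west) — crosses 180°.
Leg 4: +173.2° → +70.0°, shortest Δλ = -103.2° (west) — does not cross 180°.
Total crossings: 1.

1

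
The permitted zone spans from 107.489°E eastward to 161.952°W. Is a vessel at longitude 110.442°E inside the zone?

Band width going east from +107.489° to -161.952°: ((-161.952 − 107.489) mod 360) = 90.559°.
Offset of +110.442° east of the west edge: ((110.442 − 107.489) mod 360) = 2.953°.
2.953° ≤ 90.559° ⇒ inside.

Yes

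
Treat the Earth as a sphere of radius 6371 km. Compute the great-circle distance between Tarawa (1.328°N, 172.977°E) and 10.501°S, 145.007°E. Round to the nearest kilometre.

3362 km

Δλ = 145.007 − 172.977 = -27.970°.
Δφ = -10.501 − 1.328 = -11.829°.
a = sin²(Δφ/2) + cos φ₁ · cos φ₂ · sin²(Δλ/2) = 0.068028.
c = 2·atan2(√a, √(1−a)) = 0.52775 rad → d = 6371·c ≈ 3362.27 km.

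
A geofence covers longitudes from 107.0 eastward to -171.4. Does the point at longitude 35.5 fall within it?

Band width going east from +107.0° to -171.4°: ((-171.4 − 107.0) mod 360) = 81.6°.
Offset of +35.5° east of the west edge: ((35.5 − 107.0) mod 360) = 288.5°.
288.5° > 81.6° ⇒ outside.

No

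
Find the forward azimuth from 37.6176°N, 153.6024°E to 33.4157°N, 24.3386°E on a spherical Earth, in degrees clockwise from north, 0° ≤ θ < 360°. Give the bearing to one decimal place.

Δλ = 24.3386 − 153.6024 = -129.2638°.
θ = atan2( sin Δλ · cos φ₂ , cos φ₁ · sin φ₂ − sin φ₁ · cos φ₂ · cos Δλ )
  = atan2(-0.64626, 0.75867) = -40.425° → normalised to [0°, 360°): 319.575°.

319.6°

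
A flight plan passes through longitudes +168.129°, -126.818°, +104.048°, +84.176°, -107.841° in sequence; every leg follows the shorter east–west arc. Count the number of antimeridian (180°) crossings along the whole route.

Leg 1: +168.129° → -126.818°, shortest Δλ = 65.053° (east) — crosses 180°.
Leg 2: -126.818° → +104.048°, shortest Δλ = -129.134° (west) — crosses 180°.
Leg 3: +104.048° → +84.176°, shortest Δλ = -19.872° (west) — does not cross 180°.
Leg 4: +84.176° → -107.841°, shortest Δλ = 167.983° (east) — crosses 180°.
Total crossings: 3.

3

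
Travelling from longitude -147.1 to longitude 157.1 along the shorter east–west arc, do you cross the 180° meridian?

Yes

Naïve |157.1 − -147.1| = 304.2° > 180°, so the shorter arc goes the other way round — across 180°.
Signed shortest Δλ = ((157.1 − -147.1 + 180) mod 360) − 180 = -55.8°.
Going west by 55.8° from -147.1° passes through 180° before reaching +157.1°.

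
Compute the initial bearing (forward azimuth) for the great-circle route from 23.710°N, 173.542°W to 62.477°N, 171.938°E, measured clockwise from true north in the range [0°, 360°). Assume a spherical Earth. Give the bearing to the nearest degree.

Δλ = 171.938 − -173.542 = 345.480°; wrapped into (−180°, 180°]: -14.520°.
θ = atan2( sin Δλ · cos φ₂ , cos φ₁ · sin φ₂ − sin φ₁ · cos φ₂ · cos Δλ )
  = atan2(-0.11586, 0.63209) = -10.387° → normalised to [0°, 360°): 349.613°.

350°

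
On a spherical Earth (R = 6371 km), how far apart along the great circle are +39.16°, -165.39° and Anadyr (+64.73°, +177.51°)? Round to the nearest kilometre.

3052 km

Δλ = 177.51 − -165.39 = 342.90°; wrapped into (−180°, 180°]: -17.10°.
Δφ = 64.73 − 39.16 = 25.57°.
a = sin²(Δφ/2) + cos φ₁ · cos φ₂ · sin²(Δλ/2) = 0.056287.
c = 2·atan2(√a, √(1−a)) = 0.47907 rad → d = 6371·c ≈ 3052.13 km.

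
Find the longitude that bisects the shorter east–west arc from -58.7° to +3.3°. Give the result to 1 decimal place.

-27.7°

Signed shortest Δλ from -58.7° to +3.3° is +62.0°.
Midpoint longitude = -58.7° + (+62.0°)/2 = -58.7° + 31.0° = -27.7°.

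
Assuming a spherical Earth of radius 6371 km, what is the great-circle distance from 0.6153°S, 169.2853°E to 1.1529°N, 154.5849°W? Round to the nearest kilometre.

Δλ = -154.5849 − 169.2853 = -323.8702°; wrapped into (−180°, 180°]: 36.1298°.
Δφ = 1.1529 − -0.6153 = 1.7682°.
a = sin²(Δφ/2) + cos φ₁ · cos φ₂ · sin²(Δλ/2) = 0.096371.
c = 2·atan2(√a, √(1−a)) = 0.63131 rad → d = 6371·c ≈ 4022.05 km.

4022 km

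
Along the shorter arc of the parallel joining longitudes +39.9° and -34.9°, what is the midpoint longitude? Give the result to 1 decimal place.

Signed shortest Δλ from +39.9° to -34.9° is -74.8°.
Midpoint longitude = +39.9° + (-74.8°)/2 = +39.9° − 37.4° = +2.5°.

+2.5°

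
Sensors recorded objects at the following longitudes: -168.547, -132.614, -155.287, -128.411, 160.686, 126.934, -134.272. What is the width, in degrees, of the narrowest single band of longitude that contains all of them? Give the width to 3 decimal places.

104.655°

Sort the longitudes: -168.547°, -155.287°, -134.272°, -132.614°, -128.411°, +126.934°, +160.686°.
Eastward gaps between consecutive values (wrapping around): 13.260°, 21.015°, 1.658°, 4.203°, 255.345°, 33.752°, 30.767°.
Largest gap = 255.345° ⇒ minimal covering band is its complement: 360° − 255.345° = 104.655°.
Band runs from +126.934° eastward to -128.411°, crossing the antimeridian.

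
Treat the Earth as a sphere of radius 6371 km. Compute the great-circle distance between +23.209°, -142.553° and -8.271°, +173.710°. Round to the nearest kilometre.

5904 km

Δλ = 173.710 − -142.553 = 316.263°; wrapped into (−180°, 180°]: -43.737°.
Δφ = -8.271 − 23.209 = -31.480°.
a = sin²(Δφ/2) + cos φ₁ · cos φ₂ · sin²(Δλ/2) = 0.199774.
c = 2·atan2(√a, √(1−a)) = 0.92673 rad → d = 6371·c ≈ 5904.20 km.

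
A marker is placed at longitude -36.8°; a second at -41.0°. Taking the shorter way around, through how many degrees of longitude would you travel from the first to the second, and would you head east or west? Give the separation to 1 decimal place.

Raw difference: -41.0 − -36.8 = -4.2°.
Normalise into (−180°, 180°]: -4.2° stays -4.2°.
Negative ⇒ the second point lies to the west; separation 4.2°.

4.2° west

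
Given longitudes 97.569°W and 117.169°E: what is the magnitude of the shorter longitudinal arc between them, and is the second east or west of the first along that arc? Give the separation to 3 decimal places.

Raw difference: 117.169 − -97.569 = 214.738°.
Normalise into (−180°, 180°]: 214.738° − 360° = -145.262°.
Negative ⇒ the second point lies to the west; separation 145.262°.

145.262° west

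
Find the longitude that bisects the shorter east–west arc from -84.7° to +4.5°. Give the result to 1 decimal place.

Signed shortest Δλ from -84.7° to +4.5° is +89.2°.
Midpoint longitude = -84.7° + (+89.2°)/2 = -84.7° + 44.6° = -40.1°.

-40.1°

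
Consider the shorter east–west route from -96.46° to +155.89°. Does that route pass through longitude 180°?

Naïve |155.89 − -96.46| = 252.35° > 180°, so the shorter arc goes the other way round — across 180°.
Signed shortest Δλ = ((155.89 − -96.46 + 180) mod 360) − 180 = -107.65°.
Going west by 107.65° from -96.46° passes through 180° before reaching +155.89°.

Yes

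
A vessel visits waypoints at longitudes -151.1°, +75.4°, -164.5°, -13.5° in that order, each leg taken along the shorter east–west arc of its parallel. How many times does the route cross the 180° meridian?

Leg 1: -151.1° → +75.4°, shortest Δλ = -133.5° (west) — crosses 180°.
Leg 2: +75.4° → -164.5°, shortest Δλ = 120.1° (east) — crosses 180°.
Leg 3: -164.5° → -13.5°, shortest Δλ = 151.0° (east) — does not cross 180°.
Total crossings: 2.

2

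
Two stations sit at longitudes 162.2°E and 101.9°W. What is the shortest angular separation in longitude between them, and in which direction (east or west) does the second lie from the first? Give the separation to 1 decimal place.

Raw difference: -101.9 − 162.2 = -264.1°.
Normalise into (−180°, 180°]: -264.1° + 360° = 95.9°.
Positive ⇒ the second point lies to the east; separation 95.9°.

95.9° east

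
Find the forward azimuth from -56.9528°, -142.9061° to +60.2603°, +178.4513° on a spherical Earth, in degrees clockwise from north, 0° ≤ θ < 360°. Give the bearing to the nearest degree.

339°

Δλ = 178.4513 − -142.9061 = 321.3574°; wrapped into (−180°, 180°]: -38.6426°.
θ = atan2( sin Δλ · cos φ₂ , cos φ₁ · sin φ₂ − sin φ₁ · cos φ₂ · cos Δλ )
  = atan2(-0.30977, 0.79827) = -21.209° → normalised to [0°, 360°): 338.791°.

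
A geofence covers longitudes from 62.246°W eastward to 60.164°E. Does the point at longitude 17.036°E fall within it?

Band width going east from -62.246° to +60.164°: ((60.164 − -62.246) mod 360) = 122.410°.
Offset of +17.036° east of the west edge: ((17.036 − -62.246) mod 360) = 79.282°.
79.282° ≤ 122.410° ⇒ inside.

Yes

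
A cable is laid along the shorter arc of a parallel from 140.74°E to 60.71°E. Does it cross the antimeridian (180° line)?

Signed shortest Δλ = ((60.71 − 140.74 + 180) mod 360) − 180 = -80.03°.
Going west by 80.03° from +140.74° reaches +60.71° without touching 180°.

No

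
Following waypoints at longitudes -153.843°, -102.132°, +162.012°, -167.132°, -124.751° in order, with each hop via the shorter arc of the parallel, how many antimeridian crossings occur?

Leg 1: -153.843° → -102.132°, shortest Δλ = 51.711° (east) — does not cross 180°.
Leg 2: -102.132° → +162.012°, shortest Δλ = -95.856° (west) — crosses 180°.
Leg 3: +162.012° → -167.132°, shortest Δλ = 30.856° (east) — crosses 180°.
Leg 4: -167.132° → -124.751°, shortest Δλ = 42.381° (east) — does not cross 180°.
Total crossings: 2.

2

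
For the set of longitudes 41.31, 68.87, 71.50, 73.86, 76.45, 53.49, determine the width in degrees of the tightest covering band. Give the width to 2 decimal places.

Sort the longitudes: +41.31°, +53.49°, +68.87°, +71.50°, +73.86°, +76.45°.
Eastward gaps between consecutive values (wrapping around): 12.18°, 15.38°, 2.63°, 2.36°, 2.59°, 324.86°.
Largest gap = 324.86° ⇒ minimal covering band is its complement: 360° − 324.86° = 35.14°.
Band runs from +41.31° eastward to +76.45°.

35.14°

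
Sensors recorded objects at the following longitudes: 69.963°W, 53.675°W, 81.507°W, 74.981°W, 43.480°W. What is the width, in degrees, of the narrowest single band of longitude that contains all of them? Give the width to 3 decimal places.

Sort the longitudes: -81.507°, -74.981°, -69.963°, -53.675°, -43.480°.
Eastward gaps between consecutive values (wrapping around): 6.526°, 5.018°, 16.288°, 10.195°, 321.973°.
Largest gap = 321.973° ⇒ minimal covering band is its complement: 360° − 321.973° = 38.027°.
Band runs from -81.507° eastward to -43.480°.

38.027°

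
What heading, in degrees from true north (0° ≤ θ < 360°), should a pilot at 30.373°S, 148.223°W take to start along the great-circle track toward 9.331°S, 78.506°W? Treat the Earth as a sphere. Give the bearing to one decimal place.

88.0°

Δλ = -78.506 − -148.223 = 69.717°.
θ = atan2( sin Δλ · cos φ₂ , cos φ₁ · sin φ₂ − sin φ₁ · cos φ₂ · cos Δλ )
  = atan2(0.92558, 0.03308) = 87.953° → normalised to [0°, 360°): 87.953°.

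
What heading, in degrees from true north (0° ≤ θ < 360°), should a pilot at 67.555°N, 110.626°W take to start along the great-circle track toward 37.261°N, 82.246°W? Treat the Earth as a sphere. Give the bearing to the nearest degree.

Δλ = -82.246 − -110.626 = 28.380°.
θ = atan2( sin Δλ · cos φ₂ , cos φ₁ · sin φ₂ − sin φ₁ · cos φ₂ · cos Δλ )
  = atan2(0.37830, -0.41603) = 137.720° → normalised to [0°, 360°): 137.720°.

138°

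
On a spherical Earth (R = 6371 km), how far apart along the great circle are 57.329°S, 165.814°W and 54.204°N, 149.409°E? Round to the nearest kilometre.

Δλ = 149.409 − -165.814 = 315.223°; wrapped into (−180°, 180°]: -44.777°.
Δφ = 54.204 − -57.329 = 111.533°.
a = sin²(Δφ/2) + cos φ₁ · cos φ₂ · sin²(Δλ/2) = 0.729324.
c = 2·atan2(√a, √(1−a)) = 2.04727 rad → d = 6371·c ≈ 13043.15 km.

13043 km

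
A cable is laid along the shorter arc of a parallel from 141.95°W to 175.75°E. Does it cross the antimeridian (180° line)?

Naïve |175.75 − -141.95| = 317.7° > 180°, so the shorter arc goes the other way round — across 180°.
Signed shortest Δλ = ((175.75 − -141.95 + 180) mod 360) − 180 = -42.3°.
Going west by 42.3° from -141.95° passes through 180° before reaching +175.75°.

Yes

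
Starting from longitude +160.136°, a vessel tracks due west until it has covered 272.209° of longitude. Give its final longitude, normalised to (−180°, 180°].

Start at +160.136°; shift −272.209° → -112.073°.
-112.073° already lies in (−180°, 180°].

-112.073°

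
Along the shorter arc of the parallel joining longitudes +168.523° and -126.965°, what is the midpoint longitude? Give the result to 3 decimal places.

Signed shortest Δλ from +168.523° to -126.965° is +64.512°.
Midpoint longitude = +168.523° + (+64.512°)/2 = +168.523° + 32.256° = +200.779°.
Normalise into (−180°, 180°]: -159.221°.
(The naïve average (+168.523 + -126.965)/2 = 20.779° is on the wrong side of the globe.)

-159.221°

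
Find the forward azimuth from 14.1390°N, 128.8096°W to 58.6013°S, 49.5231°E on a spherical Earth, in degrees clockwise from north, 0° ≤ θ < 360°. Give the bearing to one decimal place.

Δλ = 49.5231 − -128.8096 = 178.3327°.
θ = atan2( sin Δλ · cos φ₂ , cos φ₁ · sin φ₂ − sin φ₁ · cos φ₂ · cos Δλ )
  = atan2(0.01516, -0.70049) = 178.760° → normalised to [0°, 360°): 178.760°.

178.8°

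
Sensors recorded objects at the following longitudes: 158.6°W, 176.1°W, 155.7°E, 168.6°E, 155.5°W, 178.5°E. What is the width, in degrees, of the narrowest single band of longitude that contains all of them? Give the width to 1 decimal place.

Sort the longitudes: -176.1°, -158.6°, -155.5°, +155.7°, +168.6°, +178.5°.
Eastward gaps between consecutive values (wrapping around): 17.5°, 3.1°, 311.2°, 12.9°, 9.9°, 5.4°.
Largest gap = 311.2° ⇒ minimal covering band is its complement: 360° − 311.2° = 48.8°.
Band runs from +155.7° eastward to -155.5°, crossing the antimeridian.

48.8°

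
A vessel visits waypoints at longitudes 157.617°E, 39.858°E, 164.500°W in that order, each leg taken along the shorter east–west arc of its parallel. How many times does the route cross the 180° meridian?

Leg 1: +157.617° → +39.858°, shortest Δλ = -117.759° (west) — does not cross 180°.
Leg 2: +39.858° → -164.500°, shortest Δλ = 155.642° (east) — crosses 180°.
Total crossings: 1.

1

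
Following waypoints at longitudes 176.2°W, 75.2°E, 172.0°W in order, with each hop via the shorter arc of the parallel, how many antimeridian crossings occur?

Leg 1: -176.2° → +75.2°, shortest Δλ = -108.6° (west) — crosses 180°.
Leg 2: +75.2° → -172.0°, shortest Δλ = 112.8° (east) — crosses 180°.
Total crossings: 2.

2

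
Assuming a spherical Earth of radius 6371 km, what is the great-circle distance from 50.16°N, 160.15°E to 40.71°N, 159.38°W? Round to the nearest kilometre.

3282 km

Δλ = -159.38 − 160.15 = -319.53°; wrapped into (−180°, 180°]: 40.47°.
Δφ = 40.71 − 50.16 = -9.45°.
a = sin²(Δφ/2) + cos φ₁ · cos φ₂ · sin²(Δλ/2) = 0.064879.
c = 2·atan2(√a, √(1−a)) = 0.51510 rad → d = 6371·c ≈ 3281.72 km.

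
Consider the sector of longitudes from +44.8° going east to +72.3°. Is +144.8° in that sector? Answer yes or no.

Band width going east from +44.8° to +72.3°: ((72.3 − 44.8) mod 360) = 27.5°.
Offset of +144.8° east of the west edge: ((144.8 − 44.8) mod 360) = 100.0°.
100.0° > 27.5° ⇒ outside.

No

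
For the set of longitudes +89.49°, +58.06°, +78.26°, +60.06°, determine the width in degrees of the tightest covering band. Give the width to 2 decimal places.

Sort the longitudes: +58.06°, +60.06°, +78.26°, +89.49°.
Eastward gaps between consecutive values (wrapping around): 2.00°, 18.20°, 11.23°, 328.57°.
Largest gap = 328.57° ⇒ minimal covering band is its complement: 360° − 328.57° = 31.43°.
Band runs from +58.06° eastward to +89.49°.

31.43°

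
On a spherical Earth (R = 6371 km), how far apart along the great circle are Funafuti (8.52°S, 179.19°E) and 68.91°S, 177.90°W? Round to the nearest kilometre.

6718 km

Δλ = -177.90 − 179.19 = -357.09°; wrapped into (−180°, 180°]: 2.91°.
Δφ = -68.91 − -8.52 = -60.39°.
a = sin²(Δφ/2) + cos φ₁ · cos φ₂ · sin²(Δλ/2) = 0.253183.
c = 2·atan2(√a, √(1−a)) = 1.05453 rad → d = 6371·c ≈ 6718.42 km.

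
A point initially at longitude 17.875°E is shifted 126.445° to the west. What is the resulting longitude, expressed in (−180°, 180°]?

Start at +17.875°; shift −126.445° → -108.570°.
-108.570° already lies in (−180°, 180°].

108.570°W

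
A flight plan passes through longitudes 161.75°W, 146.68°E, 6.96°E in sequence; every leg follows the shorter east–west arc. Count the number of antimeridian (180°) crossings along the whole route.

Leg 1: -161.75° → +146.68°, shortest Δλ = -51.57° (west) — crosses 180°.
Leg 2: +146.68° → +6.96°, shortest Δλ = -139.72° (west) — does not cross 180°.
Total crossings: 1.

1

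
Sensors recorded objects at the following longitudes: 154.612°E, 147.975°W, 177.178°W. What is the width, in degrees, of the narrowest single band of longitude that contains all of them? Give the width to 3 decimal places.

Sort the longitudes: -177.178°, -147.975°, +154.612°.
Eastward gaps between consecutive values (wrapping around): 29.203°, 302.587°, 28.210°.
Largest gap = 302.587° ⇒ minimal covering band is its complement: 360° − 302.587° = 57.413°.
Band runs from +154.612° eastward to -147.975°, crossing the antimeridian.

57.413°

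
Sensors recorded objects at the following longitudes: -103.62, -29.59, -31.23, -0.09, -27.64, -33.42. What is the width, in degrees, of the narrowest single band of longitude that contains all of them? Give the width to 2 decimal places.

103.53°

Sort the longitudes: -103.62°, -33.42°, -31.23°, -29.59°, -27.64°, -0.09°.
Eastward gaps between consecutive values (wrapping around): 70.20°, 2.19°, 1.64°, 1.95°, 27.55°, 256.47°.
Largest gap = 256.47° ⇒ minimal covering band is its complement: 360° − 256.47° = 103.53°.
Band runs from -103.62° eastward to -0.09°.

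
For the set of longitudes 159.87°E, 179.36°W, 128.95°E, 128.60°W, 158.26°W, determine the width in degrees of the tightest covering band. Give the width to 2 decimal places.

Sort the longitudes: -179.36°, -158.26°, -128.60°, +128.95°, +159.87°.
Eastward gaps between consecutive values (wrapping around): 21.10°, 29.66°, 257.55°, 30.92°, 20.77°.
Largest gap = 257.55° ⇒ minimal covering band is its complement: 360° − 257.55° = 102.45°.
Band runs from +128.95° eastward to -128.60°, crossing the antimeridian.

102.45°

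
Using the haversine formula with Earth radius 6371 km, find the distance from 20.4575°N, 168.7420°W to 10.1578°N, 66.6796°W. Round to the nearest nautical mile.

5856 nmi

Δλ = -66.6796 − -168.7420 = 102.0624°.
Δφ = 10.1578 − 20.4575 = -10.2997°.
a = sin²(Δφ/2) + cos φ₁ · cos φ₂ · sin²(Δλ/2) = 0.565544.
c = 2·atan2(√a, √(1−a)) = 1.70226 rad → d = 6371·c ≈ 10845.12 km ≈ 5855.89 nmi.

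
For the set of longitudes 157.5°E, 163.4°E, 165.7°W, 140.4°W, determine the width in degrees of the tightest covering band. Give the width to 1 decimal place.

62.1°

Sort the longitudes: -165.7°, -140.4°, +157.5°, +163.4°.
Eastward gaps between consecutive values (wrapping around): 25.3°, 297.9°, 5.9°, 30.9°.
Largest gap = 297.9° ⇒ minimal covering band is its complement: 360° − 297.9° = 62.1°.
Band runs from +157.5° eastward to -140.4°, crossing the antimeridian.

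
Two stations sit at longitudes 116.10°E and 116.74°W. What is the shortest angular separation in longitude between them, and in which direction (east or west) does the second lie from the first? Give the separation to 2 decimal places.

127.16° east

Raw difference: -116.74 − 116.10 = -232.84°.
Normalise into (−180°, 180°]: -232.84° + 360° = 127.16°.
Positive ⇒ the second point lies to the east; separation 127.16°.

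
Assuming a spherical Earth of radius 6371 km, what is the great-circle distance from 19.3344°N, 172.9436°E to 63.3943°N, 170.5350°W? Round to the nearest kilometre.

5057 km

Δλ = -170.5350 − 172.9436 = -343.4786°; wrapped into (−180°, 180°]: 16.5214°.
Δφ = 63.3943 − 19.3344 = 44.0599°.
a = sin²(Δφ/2) + cos φ₁ · cos φ₂ · sin²(Δλ/2) = 0.149417.
c = 2·atan2(√a, √(1−a)) = 0.79376 rad → d = 6371·c ≈ 5057.08 km.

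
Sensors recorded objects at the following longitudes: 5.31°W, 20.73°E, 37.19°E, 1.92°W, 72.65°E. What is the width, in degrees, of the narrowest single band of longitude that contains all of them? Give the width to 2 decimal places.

Sort the longitudes: -5.31°, -1.92°, +20.73°, +37.19°, +72.65°.
Eastward gaps between consecutive values (wrapping around): 3.39°, 22.65°, 16.46°, 35.46°, 282.04°.
Largest gap = 282.04° ⇒ minimal covering band is its complement: 360° − 282.04° = 77.96°.
Band runs from -5.31° eastward to +72.65°.

77.96°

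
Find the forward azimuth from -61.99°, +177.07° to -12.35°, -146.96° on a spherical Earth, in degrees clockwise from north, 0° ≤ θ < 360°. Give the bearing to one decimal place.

43.8°

Δλ = -146.96 − 177.07 = -324.03°; wrapped into (−180°, 180°]: 35.97°.
θ = atan2( sin Δλ · cos φ₂ , cos φ₁ · sin φ₂ − sin φ₁ · cos φ₂ · cos Δλ )
  = atan2(0.57377, 0.59755) = 43.837° → normalised to [0°, 360°): 43.837°.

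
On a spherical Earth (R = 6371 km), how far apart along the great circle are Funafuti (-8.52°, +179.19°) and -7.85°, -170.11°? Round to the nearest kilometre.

1180 km

Δλ = -170.11 − 179.19 = -349.30°; wrapped into (−180°, 180°]: 10.70°.
Δφ = -7.85 − -8.52 = 0.67°.
a = sin²(Δφ/2) + cos φ₁ · cos φ₂ · sin²(Δλ/2) = 0.008551.
c = 2·atan2(√a, √(1−a)) = 0.18521 rad → d = 6371·c ≈ 1179.98 km.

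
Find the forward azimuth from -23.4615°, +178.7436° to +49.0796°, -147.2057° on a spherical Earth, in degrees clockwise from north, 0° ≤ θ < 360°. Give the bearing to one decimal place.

22.0°

Δλ = -147.2057 − 178.7436 = -325.9493°; wrapped into (−180°, 180°]: 34.0507°.
θ = atan2( sin Δλ · cos φ₂ , cos φ₁ · sin φ₂ − sin φ₁ · cos φ₂ · cos Δλ )
  = atan2(0.36676, 0.90922) = 21.968° → normalised to [0°, 360°): 21.968°.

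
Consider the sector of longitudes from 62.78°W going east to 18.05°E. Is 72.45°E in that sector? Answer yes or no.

Band width going east from -62.78° to +18.05°: ((18.05 − -62.78) mod 360) = 80.83°.
Offset of +72.45° east of the west edge: ((72.45 − -62.78) mod 360) = 135.23°.
135.23° > 80.83° ⇒ outside.

No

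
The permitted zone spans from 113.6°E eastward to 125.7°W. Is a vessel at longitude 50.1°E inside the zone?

Band width going east from +113.6° to -125.7°: ((-125.7 − 113.6) mod 360) = 120.7°.
Offset of +50.1° east of the west edge: ((50.1 − 113.6) mod 360) = 296.5°.
296.5° > 120.7° ⇒ outside.

No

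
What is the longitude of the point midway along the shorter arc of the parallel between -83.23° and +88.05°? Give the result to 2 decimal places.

Signed shortest Δλ from -83.23° to +88.05° is +171.28°.
Midpoint longitude = -83.23° + (+171.28°)/2 = -83.23° + 85.64° = +2.41°.

+2.41°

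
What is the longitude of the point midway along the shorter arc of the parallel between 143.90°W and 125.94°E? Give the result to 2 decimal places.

Signed shortest Δλ from -143.90° to +125.94° is -90.16°.
Midpoint longitude = -143.90° + (-90.16°)/2 = -143.90° − 45.08° = -188.98°.
Normalise into (−180°, 180°]: +171.02°.
(The naïve average (-143.90 + +125.94)/2 = -8.98° is on the wrong side of the globe.)

171.02°E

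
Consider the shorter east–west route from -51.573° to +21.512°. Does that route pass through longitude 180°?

No

Signed shortest Δλ = ((21.512 − -51.573 + 180) mod 360) − 180 = 73.085°.
Going east by 73.085° from -51.573° reaches +21.512° without touching 180°.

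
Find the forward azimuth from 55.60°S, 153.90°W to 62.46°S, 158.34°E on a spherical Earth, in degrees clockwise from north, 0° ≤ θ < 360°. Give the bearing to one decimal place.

Δλ = 158.34 − -153.90 = 312.24°; wrapped into (−180°, 180°]: -47.76°.
θ = atan2( sin Δλ · cos φ₂ , cos φ₁ · sin φ₂ − sin φ₁ · cos φ₂ · cos Δλ )
  = atan2(-0.34231, -0.24449) = -125.536° → normalised to [0°, 360°): 234.464°.

234.5°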